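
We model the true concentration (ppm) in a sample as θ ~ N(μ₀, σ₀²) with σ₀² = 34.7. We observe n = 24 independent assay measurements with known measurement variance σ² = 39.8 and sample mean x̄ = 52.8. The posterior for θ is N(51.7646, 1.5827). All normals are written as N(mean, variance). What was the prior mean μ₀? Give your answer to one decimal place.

μ₀ = 30.1

The posterior mean is a precision-weighted average: μ_n = (τ₀μ₀ + τ_data·x̄)/(τ₀+τ_data), with τ₀=1/σ₀² and τ_data=n/σ².
Here τ₀ = 1/34.7 = 0.028818 and τ_data = 24/39.8 = 0.603015, so τ_n = 0.631833.
Rearranging for μ₀: μ₀ = (μ_n·τ_n − τ_data·x̄)/τ₀ = (51.7646·0.631833 − 0.603015·52.8) / 0.028818 = 0.867391/0.028818 ≈ 30.1.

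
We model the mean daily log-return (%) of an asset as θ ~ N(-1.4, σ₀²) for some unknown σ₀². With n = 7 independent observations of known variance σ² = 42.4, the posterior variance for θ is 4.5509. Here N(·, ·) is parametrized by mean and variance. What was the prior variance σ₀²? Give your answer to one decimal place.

Posterior precision equals prior precision plus data precision: 1/σ_n² = 1/σ₀² + n/σ².
So 1/σ₀² = 1/4.5509 − 7/42.4 = 0.219737 − 0.165094 = 0.054643.
Hence σ₀² = 1/0.054643 ≈ 18.3.

σ₀² = 18.3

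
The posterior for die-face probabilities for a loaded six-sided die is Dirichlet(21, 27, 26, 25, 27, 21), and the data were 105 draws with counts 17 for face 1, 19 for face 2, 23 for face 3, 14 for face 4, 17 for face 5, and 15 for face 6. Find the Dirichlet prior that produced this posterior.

For a Dirichlet(α) prior with multinomial counts c, the posterior is Dirichlet(α + c) componentwise.
Subtract each count from the matching posterior parameter: 21−17=4, 27−19=8, 26−23=3, 25−14=11, 27−17=10, 21−15=6.

Dirichlet(4, 8, 3, 11, 10, 6)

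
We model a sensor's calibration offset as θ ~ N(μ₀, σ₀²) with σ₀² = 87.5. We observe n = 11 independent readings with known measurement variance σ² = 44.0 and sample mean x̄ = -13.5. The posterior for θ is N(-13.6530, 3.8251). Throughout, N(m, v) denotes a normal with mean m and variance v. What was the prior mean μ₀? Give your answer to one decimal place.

The posterior mean is a precision-weighted average: μ_n = (τ₀μ₀ + τ_data·x̄)/(τ₀+τ_data), with τ₀=1/σ₀² and τ_data=n/σ².
Here τ₀ = 1/87.5 = 0.011429 and τ_data = 11/44.0 = 0.250000, so τ_n = 0.261429.
Rearranging for μ₀: μ₀ = (μ_n·τ_n − τ_data·x̄)/τ₀ = (-13.6530·0.261429 − 0.250000·-13.5) / 0.011429 = -0.194290/0.011429 ≈ -17.0.

μ₀ = -17.0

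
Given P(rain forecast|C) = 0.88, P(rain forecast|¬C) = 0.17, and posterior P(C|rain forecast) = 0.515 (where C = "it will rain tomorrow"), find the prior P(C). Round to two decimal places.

In odds form, posterior odds = prior odds × likelihood ratio, so prior odds = posterior odds ÷ LR.
Posterior odds = 0.515/(1−0.515) = 1.0619. LR = 0.88/0.17 = 5.1765.
Prior odds = 1.0619/5.1765 = 0.2051, so P(C) = 0.2051/(1+0.2051) ≈ 0.17.

P(C) = 0.17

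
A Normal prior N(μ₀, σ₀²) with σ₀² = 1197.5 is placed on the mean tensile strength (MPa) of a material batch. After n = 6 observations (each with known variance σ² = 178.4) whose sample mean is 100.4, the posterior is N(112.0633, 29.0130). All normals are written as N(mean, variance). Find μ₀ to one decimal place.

μ₀ = 581.8

The posterior mean is a precision-weighted average: μ_n = (τ₀μ₀ + τ_data·x̄)/(τ₀+τ_data), with τ₀=1/σ₀² and τ_data=n/σ².
Here τ₀ = 1/1197.5 = 0.000835 and τ_data = 6/178.4 = 0.033632, so τ_n = 0.034467.
Rearranging for μ₀: μ₀ = (μ_n·τ_n − τ_data·x̄)/τ₀ = (112.0633·0.034467 − 0.033632·100.4) / 0.000835 = 0.485833/0.000835 ≈ 581.8.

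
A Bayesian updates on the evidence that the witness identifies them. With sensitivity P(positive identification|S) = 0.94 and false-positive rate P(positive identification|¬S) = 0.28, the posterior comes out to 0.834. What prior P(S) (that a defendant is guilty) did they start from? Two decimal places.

P(S) = 0.60

In odds form, posterior odds = prior odds × likelihood ratio, so prior odds = posterior odds ÷ LR.
Posterior odds = 0.834/(1−0.834) = 5.0241. LR = 0.94/0.28 = 3.3571.
Prior odds = 5.0241/3.3571 = 1.4966, so P(S) = 1.4966/(1+1.4966) ≈ 0.60.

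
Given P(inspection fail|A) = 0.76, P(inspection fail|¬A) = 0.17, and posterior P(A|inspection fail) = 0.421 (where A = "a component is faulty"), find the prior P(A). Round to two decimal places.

Bayes' rule in odds form gives O(A|E) = O(A)·[P(E|A)/P(E|¬A)], hence O(A) = O(A|E)/LR.
Posterior odds = 0.421/(1−0.421) = 0.7271. LR = 0.76/0.17 = 4.4706.
Prior odds = 0.7271/4.4706 = 0.1626, so P(A) = 0.1626/(1+0.1626) ≈ 0.14.

P(A) = 0.14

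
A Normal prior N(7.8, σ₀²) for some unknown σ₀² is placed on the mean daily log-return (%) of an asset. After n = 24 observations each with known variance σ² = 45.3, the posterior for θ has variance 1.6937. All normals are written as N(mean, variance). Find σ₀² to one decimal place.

For the Normal–Normal model with known σ², precisions add: τ_n = τ₀ + n/σ².
So 1/σ₀² = 1/1.6937 − 24/45.3 = 0.590423 − 0.529801 = 0.060622.
Hence σ₀² = 1/0.060622 ≈ 16.5.

σ₀² = 16.5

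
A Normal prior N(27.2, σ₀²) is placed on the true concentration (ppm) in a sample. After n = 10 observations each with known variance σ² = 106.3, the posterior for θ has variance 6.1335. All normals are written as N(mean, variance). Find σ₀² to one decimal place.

For the Normal–Normal model with known σ², precisions add: τ_n = τ₀ + n/σ².
So 1/σ₀² = 1/6.1335 − 10/106.3 = 0.163039 − 0.094073 = 0.068966.
Hence σ₀² = 1/0.068966 ≈ 14.5.

σ₀² = 14.5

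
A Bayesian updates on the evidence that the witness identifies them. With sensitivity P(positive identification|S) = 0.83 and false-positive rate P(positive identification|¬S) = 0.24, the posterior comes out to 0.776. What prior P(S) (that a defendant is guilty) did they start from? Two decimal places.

P(S) = 0.50

In odds form, posterior odds = prior odds × likelihood ratio, so prior odds = posterior odds ÷ LR.
Posterior odds = 0.776/(1−0.776) = 3.4643. LR = 0.83/0.24 = 3.4583.
Prior odds = 3.4643/3.4583 = 1.0017, so P(S) = 1.0017/(1+1.0017) ≈ 0.50.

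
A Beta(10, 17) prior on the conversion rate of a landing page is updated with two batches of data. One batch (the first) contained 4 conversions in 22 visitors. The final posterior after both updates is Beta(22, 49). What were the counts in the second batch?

Sequential conjugate updates are equivalent to a single update on the pooled data, so total successes = posterior α − prior α and total failures = posterior β − prior β.
Total across both batches: 22−10=12 conversions, 49−17=32 bounces.
Subtract the first batch: 12−4=8 conversions and 32−18=14 bounces.

8 conversions and 14 bounces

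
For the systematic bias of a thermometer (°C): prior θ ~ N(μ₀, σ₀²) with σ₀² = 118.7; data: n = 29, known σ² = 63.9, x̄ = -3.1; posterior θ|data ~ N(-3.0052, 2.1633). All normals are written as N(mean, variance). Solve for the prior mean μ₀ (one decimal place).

μ₀ = 2.1

The posterior mean is a precision-weighted average: μ_n = (τ₀μ₀ + τ_data·x̄)/(τ₀+τ_data), with τ₀=1/σ₀² and τ_data=n/σ².
Here τ₀ = 1/118.7 = 0.008425 and τ_data = 29/63.9 = 0.453834, so τ_n = 0.462259.
Rearranging for μ₀: μ₀ = (μ_n·τ_n − τ_data·x̄)/τ₀ = (-3.0052·0.462259 − 0.453834·-3.1) / 0.008425 = 0.017705/0.008425 ≈ 2.1.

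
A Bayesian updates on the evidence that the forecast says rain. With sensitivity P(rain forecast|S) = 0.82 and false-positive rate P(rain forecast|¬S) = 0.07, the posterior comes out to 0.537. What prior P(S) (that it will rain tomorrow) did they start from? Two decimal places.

P(S) = 0.09

Bayes' rule in odds form gives O(S|E) = O(S)·[P(E|S)/P(E|¬S)], hence O(S) = O(S|E)/LR.
Posterior odds = 0.537/(1−0.537) = 1.1598. LR = 0.82/0.07 = 11.7143.
Prior odds = 1.1598/11.7143 = 0.0990, so P(S) = 0.0990/(1+0.0990) ≈ 0.09.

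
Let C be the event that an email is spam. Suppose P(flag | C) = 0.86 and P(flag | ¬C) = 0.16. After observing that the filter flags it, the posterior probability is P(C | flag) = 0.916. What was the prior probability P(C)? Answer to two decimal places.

Bayes' rule in odds form gives O(C|E) = O(C)·[P(E|C)/P(E|¬C)], hence O(C) = O(C|E)/LR.
Posterior odds = 0.916/(1−0.916) = 10.9048. LR = 0.86/0.16 = 5.3750.
Prior odds = 10.9048/5.3750 = 2.0288, so P(C) = 2.0288/(1+2.0288) ≈ 0.67.

P(C) = 0.67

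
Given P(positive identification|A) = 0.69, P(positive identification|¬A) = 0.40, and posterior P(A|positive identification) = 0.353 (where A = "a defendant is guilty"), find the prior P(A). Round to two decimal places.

P(A) = 0.24

Bayes' rule in odds form gives O(A|E) = O(A)·[P(E|A)/P(E|¬A)], hence O(A) = O(A|E)/LR.
Posterior odds = 0.353/(1−0.353) = 0.5456. LR = 0.69/0.40 = 1.7250.
Prior odds = 0.5456/1.7250 = 0.3163, so P(A) = 0.3163/(1+0.3163) ≈ 0.24.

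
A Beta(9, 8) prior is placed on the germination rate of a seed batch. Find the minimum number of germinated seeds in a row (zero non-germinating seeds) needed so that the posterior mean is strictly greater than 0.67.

After k germinated seeds and 0 non-germinating seeds the posterior is Beta(9+k, 8), with mean (9+k)/(9+8+k).
Set (9+k)/(17+k) > 0.67 and solve: k > (0.67·17 − 9)/(1 − 0.67) = 7.242.
The smallest integer exceeding 7.242 is 8.

k = 8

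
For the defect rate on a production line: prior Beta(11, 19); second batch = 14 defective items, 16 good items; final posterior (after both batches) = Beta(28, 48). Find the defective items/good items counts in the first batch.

3 defective items and 13 good items

Sequential conjugate updates are equivalent to a single update on the pooled data, so total successes = posterior α − prior α and total failures = posterior β − prior β.
Total across both batches: 28−11=17 defective items, 48−19=29 good items.
Subtract the second batch: 17−14=3 defective items and 29−16=13 good items.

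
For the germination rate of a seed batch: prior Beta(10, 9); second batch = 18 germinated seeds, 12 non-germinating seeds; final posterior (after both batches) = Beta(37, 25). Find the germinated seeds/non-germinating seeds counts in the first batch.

9 germinated seeds and 4 non-germinating seeds

Sequential conjugate updates are equivalent to a single update on the pooled data, so total successes = posterior α − prior α and total failures = posterior β − prior β.
Total across both batches: 37−10=27 germinated seeds, 25−9=16 non-germinating seeds.
Subtract the second batch: 27−18=9 germinated seeds and 16−12=4 non-germinating seeds.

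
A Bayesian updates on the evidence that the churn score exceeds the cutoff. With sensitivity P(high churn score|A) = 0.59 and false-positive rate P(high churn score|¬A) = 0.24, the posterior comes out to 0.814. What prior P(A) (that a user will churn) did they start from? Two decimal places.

In odds form, posterior odds = prior odds × likelihood ratio, so prior odds = posterior odds ÷ LR.
Posterior odds = 0.814/(1−0.814) = 4.3763. LR = 0.59/0.24 = 2.4583.
Prior odds = 4.3763/2.4583 = 1.7802, so P(A) = 1.7802/(1+1.7802) ≈ 0.64.

P(A) = 0.64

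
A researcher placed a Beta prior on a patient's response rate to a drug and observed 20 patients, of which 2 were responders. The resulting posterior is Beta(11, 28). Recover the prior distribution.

Beta(9, 10)

Under Beta–binomial conjugacy the posterior parameters are (α+s, β+f).
So α = 11 − 2 = 9 and β = 28 − 18 = 10.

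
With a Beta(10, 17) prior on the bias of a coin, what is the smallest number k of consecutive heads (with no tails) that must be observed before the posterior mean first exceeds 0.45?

After k heads and 0 tails the posterior is Beta(10+k, 17), with mean (10+k)/(10+17+k).
Set (10+k)/(27+k) > 0.45 and solve: k > (0.45·27 − 10)/(1 − 0.45) = 3.909.
The smallest integer exceeding 3.909 is 4.

k = 4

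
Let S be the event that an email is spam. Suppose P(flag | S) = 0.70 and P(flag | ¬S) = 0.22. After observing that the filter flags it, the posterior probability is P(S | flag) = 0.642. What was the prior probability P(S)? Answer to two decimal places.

P(S) = 0.36

In odds form, posterior odds = prior odds × likelihood ratio, so prior odds = posterior odds ÷ LR.
Posterior odds = 0.642/(1−0.642) = 1.7933. LR = 0.70/0.22 = 3.1818.
Prior odds = 1.7933/3.1818 = 0.5636, so P(S) = 0.5636/(1+0.5636) ≈ 0.36.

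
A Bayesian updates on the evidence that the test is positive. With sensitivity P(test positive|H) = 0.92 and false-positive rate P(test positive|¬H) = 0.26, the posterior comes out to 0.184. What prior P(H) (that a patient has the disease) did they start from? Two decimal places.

P(H) = 0.06

In odds form, posterior odds = prior odds × likelihood ratio, so prior odds = posterior odds ÷ LR.
Posterior odds = 0.184/(1−0.184) = 0.2255. LR = 0.92/0.26 = 3.5385.
Prior odds = 0.2255/3.5385 = 0.0637, so P(H) = 0.0637/(1+0.0637) ≈ 0.06.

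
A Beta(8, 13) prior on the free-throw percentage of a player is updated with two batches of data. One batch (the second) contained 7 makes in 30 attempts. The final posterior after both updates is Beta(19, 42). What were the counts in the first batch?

Because Beta–binomial updating is additive in the counts, the combined data contributed (α_post−α_prior, β_post−β_prior) successes and failures.
Total across both batches: 19−8=11 makes, 42−13=29 misses.
Subtract the second batch: 11−7=4 makes and 29−23=6 misses.

4 makes and 6 misses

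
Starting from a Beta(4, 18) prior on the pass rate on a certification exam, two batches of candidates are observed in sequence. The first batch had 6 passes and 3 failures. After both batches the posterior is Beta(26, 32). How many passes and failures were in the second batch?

16 passes and 11 failures

Sequential conjugate updates are equivalent to a single update on the pooled data, so total successes = posterior α − prior α and total failures = posterior β − prior β.
Total across both batches: 26−4=22 passes, 32−18=14 failures.
Subtract the first batch: 22−6=16 passes and 14−3=11 failures.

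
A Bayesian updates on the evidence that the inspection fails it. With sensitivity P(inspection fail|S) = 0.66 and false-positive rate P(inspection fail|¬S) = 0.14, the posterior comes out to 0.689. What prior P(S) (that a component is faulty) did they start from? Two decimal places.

P(S) = 0.32

In odds form, posterior odds = prior odds × likelihood ratio, so prior odds = posterior odds ÷ LR.
Posterior odds = 0.689/(1−0.689) = 2.2154. LR = 0.66/0.14 = 4.7143.
Prior odds = 2.2154/4.7143 = 0.4699, so P(S) = 0.4699/(1+0.4699) ≈ 0.32.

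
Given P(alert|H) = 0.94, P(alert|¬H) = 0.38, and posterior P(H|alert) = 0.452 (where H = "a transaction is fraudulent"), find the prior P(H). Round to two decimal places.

In odds form, posterior odds = prior odds × likelihood ratio, so prior odds = posterior odds ÷ LR.
Posterior odds = 0.452/(1−0.452) = 0.8248. LR = 0.94/0.38 = 2.4737.
Prior odds = 0.8248/2.4737 = 0.3334, so P(H) = 0.3334/(1+0.3334) ≈ 0.25.

P(H) = 0.25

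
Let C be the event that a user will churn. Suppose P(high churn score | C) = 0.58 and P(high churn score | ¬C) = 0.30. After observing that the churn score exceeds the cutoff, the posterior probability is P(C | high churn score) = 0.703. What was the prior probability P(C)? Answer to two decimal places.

P(C) = 0.55

In odds form, posterior odds = prior odds × likelihood ratio, so prior odds = posterior odds ÷ LR.
Posterior odds = 0.703/(1−0.703) = 2.3670. LR = 0.58/0.30 = 1.9333.
Prior odds = 2.3670/1.9333 = 1.2243, so P(C) = 1.2243/(1+1.2243) ≈ 0.55.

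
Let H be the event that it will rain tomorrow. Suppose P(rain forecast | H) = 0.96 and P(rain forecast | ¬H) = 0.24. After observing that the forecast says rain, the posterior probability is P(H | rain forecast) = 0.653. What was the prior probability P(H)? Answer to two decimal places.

Bayes' rule in odds form gives O(H|E) = O(H)·[P(E|H)/P(E|¬H)], hence O(H) = O(H|E)/LR.
Posterior odds = 0.653/(1−0.653) = 1.8818. LR = 0.96/0.24 = 4.0000.
Prior odds = 1.8818/4.0000 = 0.4704, so P(H) = 0.4704/(1+0.4704) ≈ 0.32.

P(H) = 0.32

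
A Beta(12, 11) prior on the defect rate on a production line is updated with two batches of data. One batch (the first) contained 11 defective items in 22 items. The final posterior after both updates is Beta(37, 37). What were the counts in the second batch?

Sequential conjugate updates are equivalent to a single update on the pooled data, so total successes = posterior α − prior α and total failures = posterior β − prior β.
Total across both batches: 37−12=25 defective items, 37−11=26 good items.
Subtract the first batch: 25−11=14 defective items and 26−11=15 good items.

14 defective items and 15 good items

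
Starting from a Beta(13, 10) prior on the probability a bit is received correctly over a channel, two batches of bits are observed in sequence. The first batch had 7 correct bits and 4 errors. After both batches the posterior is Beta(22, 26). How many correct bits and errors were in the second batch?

Because Beta–binomial updating is additive in the counts, the combined data contributed (α_post−α_prior, β_post−β_prior) successes and failures.
Total across both batches: 22−13=9 correct bits, 26−10=16 errors.
Subtract the first batch: 9−7=2 correct bits and 16−4=12 errors.

2 correct bits and 12 errors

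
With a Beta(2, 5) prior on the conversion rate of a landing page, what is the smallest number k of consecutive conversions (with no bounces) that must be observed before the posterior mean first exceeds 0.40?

After k conversions and 0 bounces the posterior is Beta(2+k, 5), with mean (2+k)/(2+5+k).
Set (2+k)/(7+k) > 0.40 and solve: k > (0.40·7 − 2)/(1 − 0.40) = 1.333.
The smallest integer exceeding 1.333 is 2.

k = 2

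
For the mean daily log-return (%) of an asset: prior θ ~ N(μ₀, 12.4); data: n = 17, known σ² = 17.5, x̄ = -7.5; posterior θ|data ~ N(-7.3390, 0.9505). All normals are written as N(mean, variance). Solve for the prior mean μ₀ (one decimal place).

μ₀ = -5.4

With known observation variance, the Normal–Normal posterior has precision τ_n = τ₀ + n/σ² and mean μ_n = (τ₀μ₀ + (n/σ²)x̄)/τ_n.
Here τ₀ = 1/12.4 = 0.080645 and τ_data = 17/17.5 = 0.971429, so τ_n = 1.052074.
Rearranging for μ₀: μ₀ = (μ_n·τ_n − τ_data·x̄)/τ₀ = (-7.3390·1.052074 − 0.971429·-7.5) / 0.080645 = -0.435454/0.080645 ≈ -5.4.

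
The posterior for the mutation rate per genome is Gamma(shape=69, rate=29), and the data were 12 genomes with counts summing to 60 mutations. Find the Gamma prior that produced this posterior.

Gamma(shape=9, rate=17)

Gamma–Poisson conjugacy: posterior shape = α + Σxᵢ, posterior rate = β + n.
So α = 69 − 60 = 9 and β = 29 − 12 = 17.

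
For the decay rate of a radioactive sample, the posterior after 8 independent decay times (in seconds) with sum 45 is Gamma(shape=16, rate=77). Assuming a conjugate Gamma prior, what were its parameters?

Gamma(shape=8, rate=32)

Gamma–exponential conjugacy: posterior shape = α + n, posterior rate = β + Σtᵢ.
So α = 16 − 8 = 8 and β = 77 − 45 = 32.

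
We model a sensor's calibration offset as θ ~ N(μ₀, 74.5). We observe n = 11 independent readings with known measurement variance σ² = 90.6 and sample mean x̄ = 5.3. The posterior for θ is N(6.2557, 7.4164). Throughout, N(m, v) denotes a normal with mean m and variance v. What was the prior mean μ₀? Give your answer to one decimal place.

With known observation variance, the Normal–Normal posterior has precision τ_n = τ₀ + n/σ² and mean μ_n = (τ₀μ₀ + (n/σ²)x̄)/τ_n.
Here τ₀ = 1/74.5 = 0.013423 and τ_data = 11/90.6 = 0.121413, so τ_n = 0.134836.
Rearranging for μ₀: μ₀ = (μ_n·τ_n − τ_data·x̄)/τ₀ = (6.2557·0.134836 − 0.121413·5.3) / 0.013423 = 0.200005/0.013423 ≈ 14.9.

μ₀ = 14.9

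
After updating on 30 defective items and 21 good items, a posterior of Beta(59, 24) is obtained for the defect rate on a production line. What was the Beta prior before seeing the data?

Under Beta–binomial conjugacy the posterior parameters are (α+s, β+f).
So α = 59 − 30 = 29 and β = 24 − 21 = 3.

Beta(29, 3)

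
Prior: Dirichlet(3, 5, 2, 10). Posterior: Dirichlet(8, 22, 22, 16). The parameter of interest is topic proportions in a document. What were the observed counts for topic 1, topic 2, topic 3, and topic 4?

counts (5, 17, 20, 6)

For a Dirichlet(α) prior with multinomial counts c, the posterior is Dirichlet(α + c) componentwise.
Counts are posterior − prior componentwise: 8−3=5, 22−5=17, 22−2=20, 16−10=6.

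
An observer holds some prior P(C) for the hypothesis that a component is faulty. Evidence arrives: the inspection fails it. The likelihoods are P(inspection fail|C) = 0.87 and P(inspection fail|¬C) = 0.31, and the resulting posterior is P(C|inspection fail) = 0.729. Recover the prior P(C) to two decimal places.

Bayes' rule in odds form gives O(C|E) = O(C)·[P(E|C)/P(E|¬C)], hence O(C) = O(C|E)/LR.
Posterior odds = 0.729/(1−0.729) = 2.6900. LR = 0.87/0.31 = 2.8065.
Prior odds = 2.6900/2.8065 = 0.9585, so P(C) = 0.9585/(1+0.9585) ≈ 0.49.

P(C) = 0.49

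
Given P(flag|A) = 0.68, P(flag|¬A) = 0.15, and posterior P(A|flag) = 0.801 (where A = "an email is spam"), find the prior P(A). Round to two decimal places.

P(A) = 0.47

Bayes' rule in odds form gives O(A|E) = O(A)·[P(E|A)/P(E|¬A)], hence O(A) = O(A|E)/LR.
Posterior odds = 0.801/(1−0.801) = 4.0251. LR = 0.68/0.15 = 4.5333.
Prior odds = 4.0251/4.5333 = 0.8879, so P(A) = 0.8879/(1+0.8879) ≈ 0.47.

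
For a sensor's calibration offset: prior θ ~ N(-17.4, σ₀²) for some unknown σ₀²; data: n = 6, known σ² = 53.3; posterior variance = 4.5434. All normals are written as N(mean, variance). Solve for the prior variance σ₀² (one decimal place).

σ₀² = 9.3

Posterior precision equals prior precision plus data precision: 1/σ_n² = 1/σ₀² + n/σ².
So 1/σ₀² = 1/4.5434 − 6/53.3 = 0.220099 − 0.112570 = 0.107529.
Hence σ₀² = 1/0.107529 ≈ 9.3.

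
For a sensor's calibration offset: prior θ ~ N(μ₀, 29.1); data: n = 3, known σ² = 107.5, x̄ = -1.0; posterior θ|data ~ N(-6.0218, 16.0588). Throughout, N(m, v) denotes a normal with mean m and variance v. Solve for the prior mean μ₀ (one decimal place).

The posterior mean is a precision-weighted average: μ_n = (τ₀μ₀ + τ_data·x̄)/(τ₀+τ_data), with τ₀=1/σ₀² and τ_data=n/σ².
Here τ₀ = 1/29.1 = 0.034364 and τ_data = 3/107.5 = 0.027907, so τ_n = 0.062271.
Rearranging for μ₀: μ₀ = (μ_n·τ_n − τ_data·x̄)/τ₀ = (-6.0218·0.062271 − 0.027907·-1.0) / 0.034364 = -0.347077/0.034364 ≈ -10.1.

μ₀ = -10.1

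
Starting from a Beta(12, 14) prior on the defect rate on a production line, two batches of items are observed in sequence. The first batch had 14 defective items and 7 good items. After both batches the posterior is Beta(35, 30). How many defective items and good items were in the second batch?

9 defective items and 9 good items

Sequential conjugate updates are equivalent to a single update on the pooled data, so total successes = posterior α − prior α and total failures = posterior β − prior β.
Total across both batches: 35−12=23 defective items, 30−14=16 good items.
Subtract the first batch: 23−14=9 defective items and 16−7=9 good items.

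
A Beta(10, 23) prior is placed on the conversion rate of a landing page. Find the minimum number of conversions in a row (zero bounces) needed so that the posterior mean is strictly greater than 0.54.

After k conversions and 0 bounces the posterior is Beta(10+k, 23), with mean (10+k)/(10+23+k).
Set (10+k)/(33+k) > 0.54 and solve: k > (0.54·33 − 10)/(1 − 0.54) = 17.000.
The smallest integer exceeding 17.000 is 18.

k = 18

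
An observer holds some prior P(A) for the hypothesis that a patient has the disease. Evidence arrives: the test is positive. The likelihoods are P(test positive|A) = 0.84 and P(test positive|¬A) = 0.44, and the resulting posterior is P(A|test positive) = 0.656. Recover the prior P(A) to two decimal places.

Bayes' rule in odds form gives O(A|E) = O(A)·[P(E|A)/P(E|¬A)], hence O(A) = O(A|E)/LR.
Posterior odds = 0.656/(1−0.656) = 1.9070. LR = 0.84/0.44 = 1.9091.
Prior odds = 1.9070/1.9091 = 0.9989, so P(A) = 0.9989/(1+0.9989) ≈ 0.50.

P(A) = 0.50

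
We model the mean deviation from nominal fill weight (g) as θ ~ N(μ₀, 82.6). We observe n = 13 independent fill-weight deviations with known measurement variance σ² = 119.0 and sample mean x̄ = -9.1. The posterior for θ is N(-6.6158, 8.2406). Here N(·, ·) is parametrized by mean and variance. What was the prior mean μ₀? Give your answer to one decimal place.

μ₀ = 15.8

With known observation variance, the Normal–Normal posterior has precision τ_n = τ₀ + n/σ² and mean μ_n = (τ₀μ₀ + (n/σ²)x̄)/τ_n.
Here τ₀ = 1/82.6 = 0.012107 and τ_data = 13/119.0 = 0.109244, so τ_n = 0.121351.
Rearranging for μ₀: μ₀ = (μ_n·τ_n − τ_data·x̄)/τ₀ = (-6.6158·0.121351 − 0.109244·-9.1) / 0.012107 = 0.191286/0.012107 ≈ 15.8.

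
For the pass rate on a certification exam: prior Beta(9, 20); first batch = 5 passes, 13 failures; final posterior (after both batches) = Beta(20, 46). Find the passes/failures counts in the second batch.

6 passes and 13 failures

Sequential conjugate updates are equivalent to a single update on the pooled data, so total successes = posterior α − prior α and total failures = posterior β − prior β.
Total across both batches: 20−9=11 passes, 46−20=26 failures.
Subtract the first batch: 11−5=6 passes and 26−13=13 failures.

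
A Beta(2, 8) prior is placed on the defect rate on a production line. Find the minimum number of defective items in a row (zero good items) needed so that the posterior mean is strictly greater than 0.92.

After k defective items and 0 good items the posterior is Beta(2+k, 8), with mean (2+k)/(2+8+k).
Set (2+k)/(10+k) > 0.92 and solve: k > (0.92·10 − 2)/(1 − 0.92) = 90.000.
The smallest integer exceeding 90.000 is 91.

k = 91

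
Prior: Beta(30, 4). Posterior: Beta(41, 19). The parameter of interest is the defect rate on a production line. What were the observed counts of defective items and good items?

Under Beta–binomial conjugacy the posterior parameters are (a+s, b+f).
So s = 41 − 30 = 11 and f = 19 − 4 = 15.

11 defective items and 15 good items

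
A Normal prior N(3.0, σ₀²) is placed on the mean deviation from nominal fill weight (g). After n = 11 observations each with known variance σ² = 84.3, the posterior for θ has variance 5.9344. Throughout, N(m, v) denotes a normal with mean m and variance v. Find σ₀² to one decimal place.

For the Normal–Normal model with known σ², precisions add: τ_n = τ₀ + n/σ².
So 1/σ₀² = 1/5.9344 − 11/84.3 = 0.168509 − 0.130486 = 0.038023.
Hence σ₀² = 1/0.038023 ≈ 26.3.

σ₀² = 26.3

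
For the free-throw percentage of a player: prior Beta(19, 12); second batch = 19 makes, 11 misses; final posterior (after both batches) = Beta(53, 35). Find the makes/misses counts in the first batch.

Because Beta–binomial updating is additive in the counts, the combined data contributed (α_post−α_prior, β_post−β_prior) successes and failures.
Total across both batches: 53−19=34 makes, 35−12=23 misses.
Subtract the second batch: 34−19=15 makes and 23−11=12 misses.

15 makes and 12 misses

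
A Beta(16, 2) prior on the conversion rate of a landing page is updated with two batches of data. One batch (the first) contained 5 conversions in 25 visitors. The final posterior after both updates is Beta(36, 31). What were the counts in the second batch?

Because Beta–binomial updating is additive in the counts, the combined data contributed (α_post−α_prior, β_post−β_prior) successes and failures.
Total across both batches: 36−16=20 conversions, 31−2=29 bounces.
Subtract the first batch: 20−5=15 conversions and 29−20=9 bounces.

15 conversions and 9 bounces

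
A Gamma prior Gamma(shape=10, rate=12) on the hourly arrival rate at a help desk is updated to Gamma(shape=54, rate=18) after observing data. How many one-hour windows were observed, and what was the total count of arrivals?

A Gamma(α, β) prior (rate parametrization) on a Poisson rate with n observations summing to S gives posterior Gamma(α+S, β+n).
Matching: Σxᵢ = 54 − 10 = 44 and n = 18 − 12 = 6.

n = 6 one-hour windows with total 44 arrivals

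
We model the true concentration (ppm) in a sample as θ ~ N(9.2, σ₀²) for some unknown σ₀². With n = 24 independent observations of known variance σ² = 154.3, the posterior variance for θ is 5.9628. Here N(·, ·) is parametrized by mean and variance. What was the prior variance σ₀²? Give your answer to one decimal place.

Posterior precision equals prior precision plus data precision: 1/σ_n² = 1/σ₀² + n/σ².
So 1/σ₀² = 1/5.9628 − 24/154.3 = 0.167706 − 0.155541 = 0.012165.
Hence σ₀² = 1/0.012165 ≈ 82.2.

σ₀² = 82.2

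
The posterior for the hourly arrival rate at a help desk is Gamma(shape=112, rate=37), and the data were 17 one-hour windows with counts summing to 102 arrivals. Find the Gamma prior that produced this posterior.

A Gamma(α, β) prior (rate parametrization) on a Poisson rate with n observations summing to S gives posterior Gamma(α+S, β+n).
So α = 112 − 102 = 10 and β = 37 − 17 = 20.

Gamma(shape=10, rate=20)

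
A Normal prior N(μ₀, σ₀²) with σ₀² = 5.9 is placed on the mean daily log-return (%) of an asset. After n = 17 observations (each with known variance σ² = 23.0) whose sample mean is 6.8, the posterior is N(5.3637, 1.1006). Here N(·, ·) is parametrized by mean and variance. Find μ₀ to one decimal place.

μ₀ = -0.9

With known observation variance, the Normal–Normal posterior has precision τ_n = τ₀ + n/σ² and mean μ_n = (τ₀μ₀ + (n/σ²)x̄)/τ_n.
Here τ₀ = 1/5.9 = 0.169492 and τ_data = 17/23.0 = 0.739130, so τ_n = 0.908622.
Rearranging for μ₀: μ₀ = (μ_n·τ_n − τ_data·x̄)/τ₀ = (5.3637·0.908622 − 0.739130·6.8) / 0.169492 = -0.152508/0.169492 ≈ -0.9.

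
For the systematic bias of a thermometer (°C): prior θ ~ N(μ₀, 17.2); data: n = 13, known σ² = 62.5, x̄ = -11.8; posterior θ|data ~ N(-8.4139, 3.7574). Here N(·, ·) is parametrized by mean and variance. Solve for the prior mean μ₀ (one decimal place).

With known observation variance, the Normal–Normal posterior has precision τ_n = τ₀ + n/σ² and mean μ_n = (τ₀μ₀ + (n/σ²)x̄)/τ_n.
Here τ₀ = 1/17.2 = 0.058140 and τ_data = 13/62.5 = 0.208000, so τ_n = 0.266140.
Rearranging for μ₀: μ₀ = (μ_n·τ_n − τ_data·x̄)/τ₀ = (-8.4139·0.266140 − 0.208000·-11.8) / 0.058140 = 0.215125/0.058140 ≈ 3.7.

μ₀ = 3.7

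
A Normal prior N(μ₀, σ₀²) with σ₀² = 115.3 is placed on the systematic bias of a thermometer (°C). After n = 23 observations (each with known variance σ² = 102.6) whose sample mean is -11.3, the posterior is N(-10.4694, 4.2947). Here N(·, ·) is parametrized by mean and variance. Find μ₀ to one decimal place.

The posterior mean is a precision-weighted average: μ_n = (τ₀μ₀ + τ_data·x̄)/(τ₀+τ_data), with τ₀=1/σ₀² and τ_data=n/σ².
Here τ₀ = 1/115.3 = 0.008673 and τ_data = 23/102.6 = 0.224172, so τ_n = 0.232845.
Rearranging for μ₀: μ₀ = (μ_n·τ_n − τ_data·x̄)/τ₀ = (-10.4694·0.232845 − 0.224172·-11.3) / 0.008673 = 0.095396/0.008673 ≈ 11.0.

μ₀ = 11.0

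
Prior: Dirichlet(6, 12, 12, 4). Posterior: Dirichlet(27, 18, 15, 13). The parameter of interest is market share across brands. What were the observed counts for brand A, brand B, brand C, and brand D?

For a Dirichlet(α) prior with multinomial counts c, the posterior is Dirichlet(α + c) componentwise.
Counts are posterior − prior componentwise: 27−6=21, 18−12=6, 15−12=3, 13−4=9.

counts (21, 6, 3, 9)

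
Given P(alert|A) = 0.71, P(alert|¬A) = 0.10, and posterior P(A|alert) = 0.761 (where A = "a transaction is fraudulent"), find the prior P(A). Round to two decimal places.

In odds form, posterior odds = prior odds × likelihood ratio, so prior odds = posterior odds ÷ LR.
Posterior odds = 0.761/(1−0.761) = 3.1841. LR = 0.71/0.10 = 7.1000.
Prior odds = 3.1841/7.1000 = 0.4485, so P(A) = 0.4485/(1+0.4485) ≈ 0.31.

P(A) = 0.31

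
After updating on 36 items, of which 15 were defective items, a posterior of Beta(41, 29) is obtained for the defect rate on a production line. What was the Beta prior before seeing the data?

Under Beta–binomial conjugacy the posterior parameters are (α+s, β+f).
Subtract the data counts: 41−15=26, 29−21=8.

Beta(26, 8)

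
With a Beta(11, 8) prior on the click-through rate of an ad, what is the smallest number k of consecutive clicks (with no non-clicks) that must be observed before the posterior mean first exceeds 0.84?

After k clicks and 0 non-clicks the posterior is Beta(11+k, 8), with mean (11+k)/(11+8+k).
Set (11+k)/(19+k) > 0.84 and solve: k > (0.84·19 − 11)/(1 − 0.84) = 31.000.
The smallest integer exceeding 31.000 is 32.

k = 32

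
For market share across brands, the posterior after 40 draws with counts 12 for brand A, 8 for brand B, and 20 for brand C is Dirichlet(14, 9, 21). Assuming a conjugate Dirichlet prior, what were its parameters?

For a Dirichlet(α) prior with multinomial counts c, the posterior is Dirichlet(α + c) componentwise.
Subtract each count from the matching posterior parameter: 14−12=2, 9−8=1, 21−20=1.

Dirichlet(2, 1, 1)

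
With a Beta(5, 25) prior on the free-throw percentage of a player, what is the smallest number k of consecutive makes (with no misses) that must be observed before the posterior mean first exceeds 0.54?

k = 25

After k makes and 0 misses the posterior is Beta(5+k, 25), with mean (5+k)/(5+25+k).
Set (5+k)/(30+k) > 0.54 and solve: k > (0.54·30 − 5)/(1 − 0.54) = 24.348.
The smallest integer exceeding 24.348 is 25, and checking k=25: (30)/(55) = 0.5455 > 0.54.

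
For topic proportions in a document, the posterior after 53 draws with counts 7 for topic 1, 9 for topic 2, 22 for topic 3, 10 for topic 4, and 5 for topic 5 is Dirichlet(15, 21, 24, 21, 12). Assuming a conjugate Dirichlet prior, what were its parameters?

For a Dirichlet(α) prior with multinomial counts c, the posterior is Dirichlet(α + c) componentwise.
Subtract each count from the matching posterior parameter: 15−7=8, 21−9=12, 24−22=2, 21−10=11, 12−5=7.

Dirichlet(8, 12, 2, 11, 7)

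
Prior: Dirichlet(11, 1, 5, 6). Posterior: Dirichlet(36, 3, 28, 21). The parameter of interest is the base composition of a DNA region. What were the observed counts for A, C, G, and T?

For a Dirichlet(α) prior with multinomial counts c, the posterior is Dirichlet(α + c) componentwise.
Counts are posterior − prior componentwise: 36−11=25, 3−1=2, 28−5=23, 21−6=15.

counts (25, 2, 23, 15)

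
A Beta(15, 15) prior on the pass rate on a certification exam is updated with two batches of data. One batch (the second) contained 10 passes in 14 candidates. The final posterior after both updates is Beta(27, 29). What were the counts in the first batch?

Because Beta–binomial updating is additive in the counts, the combined data contributed (α_post−α_prior, β_post−β_prior) successes and failures.
Total across both batches: 27−15=12 passes, 29−15=14 failures.
Subtract the second batch: 12−10=2 passes and 14−4=10 failures.

2 passes and 10 failures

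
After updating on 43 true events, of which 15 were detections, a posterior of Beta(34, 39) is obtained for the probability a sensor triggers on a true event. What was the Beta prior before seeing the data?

Beta(19, 11)

Beta is conjugate to the binomial likelihood: posterior = Beta(α+s, β+f).
Subtract the data counts: 34−15=19, 39−28=11.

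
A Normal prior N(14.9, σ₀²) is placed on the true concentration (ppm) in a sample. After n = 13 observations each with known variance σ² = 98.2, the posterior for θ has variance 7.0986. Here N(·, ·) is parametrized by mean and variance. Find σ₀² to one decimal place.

σ₀² = 117.8

Posterior precision equals prior precision plus data precision: 1/σ_n² = 1/σ₀² + n/σ².
So 1/σ₀² = 1/7.0986 − 13/98.2 = 0.140873 − 0.132383 = 0.008490.
Hence σ₀² = 1/0.008490 ≈ 117.8.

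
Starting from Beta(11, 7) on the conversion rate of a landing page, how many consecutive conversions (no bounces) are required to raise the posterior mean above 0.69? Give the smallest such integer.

k = 5

After k conversions and 0 bounces the posterior is Beta(11+k, 7), with mean (11+k)/(11+7+k).
Set (11+k)/(18+k) > 0.69 and solve: k > (0.69·18 − 11)/(1 − 0.69) = 4.581.
The smallest integer exceeding 4.581 is 5, and checking k=5: (16)/(23) = 0.6957 > 0.69.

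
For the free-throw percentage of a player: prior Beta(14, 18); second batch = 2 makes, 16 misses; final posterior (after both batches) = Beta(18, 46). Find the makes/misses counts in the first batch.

Because Beta–binomial updating is additive in the counts, the combined data contributed (α_post−α_prior, β_post−β_prior) successes and failures.
Total across both batches: 18−14=4 makes, 46−18=28 misses.
Subtract the second batch: 4−2=2 makes and 28−16=12 misses.

2 makes and 12 misses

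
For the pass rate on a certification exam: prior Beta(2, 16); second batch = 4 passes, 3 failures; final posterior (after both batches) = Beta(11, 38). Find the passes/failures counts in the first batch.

5 passes and 19 failures

Sequential conjugate updates are equivalent to a single update on the pooled data, so total successes = posterior α − prior α and total failures = posterior β − prior β.
Total across both batches: 11−2=9 passes, 38−16=22 failures.
Subtract the second batch: 9−4=5 passes and 22−3=19 failures.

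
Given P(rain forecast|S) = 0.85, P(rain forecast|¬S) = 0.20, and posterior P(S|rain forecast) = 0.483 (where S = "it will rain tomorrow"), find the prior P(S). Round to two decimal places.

Bayes' rule in odds form gives O(S|E) = O(S)·[P(E|S)/P(E|¬S)], hence O(S) = O(S|E)/LR.
Posterior odds = 0.483/(1−0.483) = 0.9342. LR = 0.85/0.20 = 4.2500.
Prior odds = 0.9342/4.2500 = 0.2198, so P(S) = 0.2198/(1+0.2198) ≈ 0.18.

P(S) = 0.18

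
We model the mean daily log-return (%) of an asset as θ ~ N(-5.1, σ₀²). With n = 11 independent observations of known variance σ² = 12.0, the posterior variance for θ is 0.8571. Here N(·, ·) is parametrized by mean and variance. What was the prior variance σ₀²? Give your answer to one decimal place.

σ₀² = 4.0

For the Normal–Normal model with known σ², precisions add: τ_n = τ₀ + n/σ².
So 1/σ₀² = 1/0.8571 − 11/12.0 = 1.166725 − 0.916667 = 0.250058.
Hence σ₀² = 1/0.250058 ≈ 4.0.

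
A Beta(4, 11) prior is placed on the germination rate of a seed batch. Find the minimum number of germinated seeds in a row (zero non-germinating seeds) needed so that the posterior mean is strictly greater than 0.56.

k = 11

After k germinated seeds and 0 non-germinating seeds the posterior is Beta(4+k, 11), with mean (4+k)/(4+11+k).
Set (4+k)/(15+k) > 0.56 and solve: k > (0.56·15 − 4)/(1 − 0.56) = 10.000.
The smallest integer exceeding 10.000 is 11.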